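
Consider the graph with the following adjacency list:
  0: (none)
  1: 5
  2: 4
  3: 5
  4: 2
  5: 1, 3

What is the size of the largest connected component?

0 is isolated — a component by itself.
Starting from 2 we can reach 2, 4. That is one component of size 2.
Starting from 1 we can reach 1, 3, 5. That is one component of size 3.
The largest has 3 vertices.

3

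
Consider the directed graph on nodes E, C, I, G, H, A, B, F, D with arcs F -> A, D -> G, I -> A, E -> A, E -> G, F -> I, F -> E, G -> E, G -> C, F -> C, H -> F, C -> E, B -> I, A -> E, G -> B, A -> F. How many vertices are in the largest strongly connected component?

{A, B, C, E, F, G, I} are all mutually reachable — one SCC of size 7.
{D} is an SCC by itself.
{H} is an SCC by itself.
The largest has 7 vertices.

7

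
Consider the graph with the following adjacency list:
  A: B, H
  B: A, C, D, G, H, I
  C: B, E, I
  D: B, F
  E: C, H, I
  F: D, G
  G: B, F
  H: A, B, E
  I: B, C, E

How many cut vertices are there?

Removing B increases the component count from 1 to 2, so B is a cut vertex.
By contrast removing C leaves 1 component; it is not a cut vertex. No other vertex is a cut vertex either.

1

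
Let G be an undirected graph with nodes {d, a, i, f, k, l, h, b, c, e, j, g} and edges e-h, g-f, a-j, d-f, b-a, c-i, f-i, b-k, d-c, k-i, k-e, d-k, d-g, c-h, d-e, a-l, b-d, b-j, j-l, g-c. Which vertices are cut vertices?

b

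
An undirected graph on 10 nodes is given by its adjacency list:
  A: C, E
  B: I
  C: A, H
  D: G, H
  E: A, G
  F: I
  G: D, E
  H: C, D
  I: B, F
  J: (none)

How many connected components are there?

J is isolated — a component by itself.
Starting from B we can reach B, F, I. That is one component of size 3.
Starting from A we can reach A, C, D, E, G, H. That is one component of size 6.
Total: 3 components.

3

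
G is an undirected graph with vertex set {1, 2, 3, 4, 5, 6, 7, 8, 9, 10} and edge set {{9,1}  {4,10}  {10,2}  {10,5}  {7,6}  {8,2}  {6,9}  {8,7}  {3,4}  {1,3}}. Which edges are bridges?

The edges on the cycle 8-7-6-9-1-3-4-10-2-8 are not bridges since each lies on that cycle.
But removing 5-10 disconnects 5 from 10 — this is a bridge.

10-5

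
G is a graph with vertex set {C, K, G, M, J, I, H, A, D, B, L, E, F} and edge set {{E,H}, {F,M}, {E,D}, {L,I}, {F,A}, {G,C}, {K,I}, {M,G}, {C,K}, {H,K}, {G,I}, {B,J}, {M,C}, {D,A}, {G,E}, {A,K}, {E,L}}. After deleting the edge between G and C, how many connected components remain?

2

G and C are still connected via G-M-C, so the component count stays at 2.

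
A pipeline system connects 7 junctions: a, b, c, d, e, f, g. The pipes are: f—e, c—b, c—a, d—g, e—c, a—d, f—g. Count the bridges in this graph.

1

The edges on the cycle f-e-c-a-d-g-f are not bridges since each lies on that cycle.
But removing c—b disconnects c from b — this is a bridge.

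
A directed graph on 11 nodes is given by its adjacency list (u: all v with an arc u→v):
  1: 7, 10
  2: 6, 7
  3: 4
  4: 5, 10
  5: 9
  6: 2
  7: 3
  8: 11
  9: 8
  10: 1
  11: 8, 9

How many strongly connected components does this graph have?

4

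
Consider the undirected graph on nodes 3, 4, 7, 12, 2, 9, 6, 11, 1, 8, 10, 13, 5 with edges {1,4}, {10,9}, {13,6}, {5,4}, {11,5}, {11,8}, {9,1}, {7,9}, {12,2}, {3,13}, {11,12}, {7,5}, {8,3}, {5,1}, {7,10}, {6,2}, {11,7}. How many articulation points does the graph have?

1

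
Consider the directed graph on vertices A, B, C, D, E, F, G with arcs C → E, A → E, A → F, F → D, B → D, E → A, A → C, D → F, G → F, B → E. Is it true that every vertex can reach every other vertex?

No

There is no directed path from A to B, so the graph is not strongly connected.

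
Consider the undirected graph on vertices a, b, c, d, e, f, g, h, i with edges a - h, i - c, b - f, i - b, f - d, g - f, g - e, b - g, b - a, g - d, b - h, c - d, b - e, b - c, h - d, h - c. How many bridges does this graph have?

The edges on the cycle b-a-h-c-b are not bridges since each lies on that cycle.
Every edge lies on some cycle, so there are no bridges.

0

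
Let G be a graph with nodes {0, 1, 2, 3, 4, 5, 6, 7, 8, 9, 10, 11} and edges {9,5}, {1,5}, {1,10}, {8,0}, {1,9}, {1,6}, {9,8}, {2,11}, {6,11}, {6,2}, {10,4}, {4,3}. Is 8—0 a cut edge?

Removing 8—0 leaves no path between 8 and 0: the component count goes from 2 to 3. So it is a bridge.

Yes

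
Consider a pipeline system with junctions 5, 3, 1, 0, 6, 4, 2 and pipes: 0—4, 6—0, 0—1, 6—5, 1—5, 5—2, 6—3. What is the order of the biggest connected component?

7

Starting from 0 we can reach 0, 1, 2, 3, 4, 5, 6. That is one component of size 7.
The largest has 7 vertices.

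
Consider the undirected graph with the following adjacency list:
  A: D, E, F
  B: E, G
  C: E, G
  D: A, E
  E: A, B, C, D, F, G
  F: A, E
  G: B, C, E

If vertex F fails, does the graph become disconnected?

No

Deleting F leaves 1 component (was 1) (its neighbors A, E remain connected to each other), so F is not a cut vertex.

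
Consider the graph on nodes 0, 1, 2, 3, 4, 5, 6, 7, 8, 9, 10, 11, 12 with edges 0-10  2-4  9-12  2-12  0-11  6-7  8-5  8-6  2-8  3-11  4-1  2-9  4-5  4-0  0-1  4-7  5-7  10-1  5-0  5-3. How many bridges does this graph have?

0

The edges on the cycle 2-9-12-2 are not bridges since each lies on that cycle.
Every edge lies on some cycle, so there are no bridges.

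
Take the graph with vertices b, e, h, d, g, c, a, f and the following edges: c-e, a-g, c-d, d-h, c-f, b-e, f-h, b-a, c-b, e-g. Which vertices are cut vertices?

c

Removing c increases the component count from 1 to 2, so c is a cut vertex.
By contrast removing f leaves 1 component; it is not a cut vertex. No other vertex is a cut vertex either.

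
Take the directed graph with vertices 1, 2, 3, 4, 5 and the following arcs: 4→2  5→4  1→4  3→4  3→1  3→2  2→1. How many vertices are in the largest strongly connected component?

3

{1, 2, 4} are all mutually reachable — one SCC of size 3.
{5} is an SCC by itself.
{3} is an SCC by itself.
The largest has 3 vertices.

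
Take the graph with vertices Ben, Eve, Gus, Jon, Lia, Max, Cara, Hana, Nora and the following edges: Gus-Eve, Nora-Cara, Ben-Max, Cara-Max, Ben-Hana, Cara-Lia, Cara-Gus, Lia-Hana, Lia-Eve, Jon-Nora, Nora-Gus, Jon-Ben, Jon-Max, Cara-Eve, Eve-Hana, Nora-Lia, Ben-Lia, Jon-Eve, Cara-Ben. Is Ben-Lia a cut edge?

No

After removing Ben-Lia, the path Ben-Cara-Lia still connects them, so the edge is not a bridge.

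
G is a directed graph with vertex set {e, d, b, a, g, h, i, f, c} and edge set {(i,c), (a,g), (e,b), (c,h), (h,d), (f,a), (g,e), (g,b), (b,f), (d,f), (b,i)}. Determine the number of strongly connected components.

1

{a, b, c, d, e, f, g, h, i} are all mutually reachable — one SCC of size 9.
That gives 1 strongly connected component.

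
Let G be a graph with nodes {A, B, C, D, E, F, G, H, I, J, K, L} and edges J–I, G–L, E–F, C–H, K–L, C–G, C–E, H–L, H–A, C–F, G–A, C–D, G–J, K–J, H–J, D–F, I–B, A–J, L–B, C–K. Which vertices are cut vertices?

Removing C increases the component count from 1 to 2, so C is a cut vertex.
By contrast removing H leaves 1 component; it is not a cut vertex. No other vertex is a cut vertex either.

C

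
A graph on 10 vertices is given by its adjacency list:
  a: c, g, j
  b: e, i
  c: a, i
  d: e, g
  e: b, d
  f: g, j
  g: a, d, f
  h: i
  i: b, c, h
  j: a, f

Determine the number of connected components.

1

Starting from a we can reach a, b, c, d, e, f, g, h, i, j. That is one component of size 10.
Total: 1 component.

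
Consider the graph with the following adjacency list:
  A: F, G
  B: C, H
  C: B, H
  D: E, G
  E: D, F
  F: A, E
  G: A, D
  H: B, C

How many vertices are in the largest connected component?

Starting from B we can reach B, C, H. That is one component of size 3.
Starting from A we can reach A, D, E, F, G. That is one component of size 5.
The largest has 5 vertices.

5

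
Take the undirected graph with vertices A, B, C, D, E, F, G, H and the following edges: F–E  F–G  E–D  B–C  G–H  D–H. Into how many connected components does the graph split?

A is isolated — a component by itself.
Starting from B we can reach B, C. That is one component of size 2.
Starting from D we can reach D, E, F, G, H. That is one component of size 5.
Total: 3 components.

3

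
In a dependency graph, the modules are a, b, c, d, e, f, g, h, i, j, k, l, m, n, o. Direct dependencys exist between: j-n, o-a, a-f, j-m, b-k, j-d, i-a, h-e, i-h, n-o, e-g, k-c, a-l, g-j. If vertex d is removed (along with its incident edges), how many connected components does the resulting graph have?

2

With d gone, the remaining components are: {b, c, k}; {a, e, f, g, h, i, j, l, m, n, o}.
That is 2 components.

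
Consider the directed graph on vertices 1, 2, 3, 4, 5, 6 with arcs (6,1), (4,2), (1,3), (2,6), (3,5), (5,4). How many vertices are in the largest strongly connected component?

6

{1, 2, 3, 4, 5, 6} are all mutually reachable — one SCC of size 6.
The largest has 6 vertices.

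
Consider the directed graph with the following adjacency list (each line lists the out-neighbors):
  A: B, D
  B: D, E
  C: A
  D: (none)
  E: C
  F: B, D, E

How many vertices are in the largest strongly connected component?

4

{A, B, C, E} are all mutually reachable — one SCC of size 4.
{D} is an SCC by itself.
{F} is an SCC by itself.
The largest has 4 vertices.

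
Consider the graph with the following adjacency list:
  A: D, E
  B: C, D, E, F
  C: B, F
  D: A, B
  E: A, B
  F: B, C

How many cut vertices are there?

Removing B increases the component count from 1 to 2, so B is a cut vertex.
By contrast removing F leaves 1 component; it is not a cut vertex. No other vertex is a cut vertex either.

1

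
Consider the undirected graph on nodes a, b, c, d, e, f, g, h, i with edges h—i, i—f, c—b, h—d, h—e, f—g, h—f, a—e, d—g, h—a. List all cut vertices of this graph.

h

Removing h increases the component count from 2 to 3, so h is a cut vertex.
By contrast removing e leaves 2 components; it is not a cut vertex. No other vertex is a cut vertex either.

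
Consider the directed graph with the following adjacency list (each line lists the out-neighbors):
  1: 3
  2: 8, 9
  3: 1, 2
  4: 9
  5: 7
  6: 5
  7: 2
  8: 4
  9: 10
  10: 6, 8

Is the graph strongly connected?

There is no directed path from 7 to 3, so the graph is not strongly connected.

No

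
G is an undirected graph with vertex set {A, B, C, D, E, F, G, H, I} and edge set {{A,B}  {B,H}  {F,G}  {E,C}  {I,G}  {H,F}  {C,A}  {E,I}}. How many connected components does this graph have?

D is isolated — a component by itself.
Starting from A we can reach A, B, C, E, F, G, H, I. That is one component of size 8.
Total: 2 components.

2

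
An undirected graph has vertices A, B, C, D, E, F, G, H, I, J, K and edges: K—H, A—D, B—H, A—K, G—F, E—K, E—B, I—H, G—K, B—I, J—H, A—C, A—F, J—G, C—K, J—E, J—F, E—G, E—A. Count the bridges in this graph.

The edges on the cycle J-E-B-I-H-J are not bridges since each lies on that cycle.
But removing A—D disconnects A from D — this is a bridge.

1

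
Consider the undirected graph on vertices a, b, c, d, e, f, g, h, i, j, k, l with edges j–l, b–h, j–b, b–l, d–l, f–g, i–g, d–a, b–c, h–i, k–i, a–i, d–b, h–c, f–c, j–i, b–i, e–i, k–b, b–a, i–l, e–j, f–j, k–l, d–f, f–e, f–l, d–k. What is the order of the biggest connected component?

12

Starting from a we can reach a, b, c, d, e, f, g, h, i, j, k, l. That is one component of size 12.
The largest has 12 vertices.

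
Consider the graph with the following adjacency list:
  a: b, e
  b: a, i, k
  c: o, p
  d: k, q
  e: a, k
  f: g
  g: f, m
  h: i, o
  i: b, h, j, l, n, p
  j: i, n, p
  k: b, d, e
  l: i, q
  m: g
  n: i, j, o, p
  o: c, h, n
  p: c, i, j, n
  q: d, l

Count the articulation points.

2

Removing g increases the component count from 2 to 3, so g is a cut vertex.
Removing i increases the component count from 2 to 3, so i is a cut vertex.
By contrast removing n leaves 2 components; it is not a cut vertex. No other vertex is a cut vertex either.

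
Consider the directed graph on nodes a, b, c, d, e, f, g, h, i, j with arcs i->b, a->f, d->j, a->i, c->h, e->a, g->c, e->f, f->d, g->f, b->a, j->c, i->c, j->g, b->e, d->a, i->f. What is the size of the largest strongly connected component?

{a, b, d, e, f, g, i, j} are all mutually reachable — one SCC of size 8.
{h} is an SCC by itself.
{c} is an SCC by itself.
The largest has 8 vertices.

8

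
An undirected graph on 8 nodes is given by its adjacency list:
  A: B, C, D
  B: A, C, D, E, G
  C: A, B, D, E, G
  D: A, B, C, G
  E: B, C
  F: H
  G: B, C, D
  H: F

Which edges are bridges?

F-H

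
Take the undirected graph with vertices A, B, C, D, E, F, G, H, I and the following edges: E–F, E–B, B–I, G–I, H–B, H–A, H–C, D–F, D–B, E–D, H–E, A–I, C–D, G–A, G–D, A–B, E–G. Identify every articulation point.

Removing A, for instance, still leaves 1 component. No single vertex removal increases the component count — the graph has no articulation points.

none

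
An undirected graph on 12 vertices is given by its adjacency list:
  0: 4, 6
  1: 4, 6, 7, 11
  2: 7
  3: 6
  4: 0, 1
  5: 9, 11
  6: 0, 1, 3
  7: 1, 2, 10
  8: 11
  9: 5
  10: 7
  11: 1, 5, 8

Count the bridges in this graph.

8

The edges on the cycle 1-6-0-4-1 are not bridges since each lies on that cycle.
But removing 11-5 disconnects 11 from 5; removing 8-11 disconnects 8 from 11; removing 1-7 disconnects 1 from 7; removing 1-11 disconnects 1 from 11 — these are bridges.
In total 8 edges are bridges.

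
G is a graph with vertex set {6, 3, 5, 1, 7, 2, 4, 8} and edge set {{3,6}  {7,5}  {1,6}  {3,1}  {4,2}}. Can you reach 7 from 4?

No

The component containing 4 is {2, 4}, and 7 is not in it.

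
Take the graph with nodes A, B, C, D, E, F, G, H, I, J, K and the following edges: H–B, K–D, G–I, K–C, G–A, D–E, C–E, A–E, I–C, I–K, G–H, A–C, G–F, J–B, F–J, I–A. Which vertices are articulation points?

Removing G increases the component count from 1 to 2, so G is a cut vertex.
By contrast removing E leaves 1 component; it is not a cut vertex. No other vertex is a cut vertex either.

G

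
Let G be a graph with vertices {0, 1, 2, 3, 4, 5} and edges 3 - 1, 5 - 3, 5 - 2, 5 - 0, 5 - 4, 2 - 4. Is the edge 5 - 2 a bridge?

No

After removing 5 - 2, the path 5-4-2 still connects them, so the edge is not a bridge.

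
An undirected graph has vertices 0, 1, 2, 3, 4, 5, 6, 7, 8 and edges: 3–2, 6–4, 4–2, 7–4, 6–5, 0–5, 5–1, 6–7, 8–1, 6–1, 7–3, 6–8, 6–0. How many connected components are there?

1

Starting from 0 we can reach 0, 1, 2, 3, 4, 5, 6, 7, 8. That is one component of size 9.
Total: 1 component.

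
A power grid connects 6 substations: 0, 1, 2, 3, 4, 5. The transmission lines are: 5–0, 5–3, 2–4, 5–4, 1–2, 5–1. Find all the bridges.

0-5, 3-5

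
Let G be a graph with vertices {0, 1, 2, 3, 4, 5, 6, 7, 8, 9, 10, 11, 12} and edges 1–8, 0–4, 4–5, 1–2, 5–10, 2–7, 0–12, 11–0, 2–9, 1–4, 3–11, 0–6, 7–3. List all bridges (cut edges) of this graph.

0-12, 0-6, 1-8, 10-5, 2-9, 4-5

The edges on the cycle 1-2-7-3-11-0-4-1 are not bridges since each lies on that cycle.
But removing 4–5 disconnects 4 from 5; removing 10–5 disconnects 10 from 5; removing 2–9 disconnects 2 from 9; removing 1–8 disconnects 1 from 8 — these are bridges.
In total 6 edges are bridges.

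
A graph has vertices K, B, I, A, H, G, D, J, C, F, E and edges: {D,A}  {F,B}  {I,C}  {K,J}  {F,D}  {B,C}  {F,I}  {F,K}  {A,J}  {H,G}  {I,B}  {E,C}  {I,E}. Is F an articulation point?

Yes

Deleting F raises the number of components from 2 to 3, so F is a cut vertex.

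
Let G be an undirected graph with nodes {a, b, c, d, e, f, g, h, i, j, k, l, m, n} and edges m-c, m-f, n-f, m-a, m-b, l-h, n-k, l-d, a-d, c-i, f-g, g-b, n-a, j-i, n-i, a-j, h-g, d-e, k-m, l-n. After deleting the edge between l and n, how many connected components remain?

l and n are still connected via l-d-a-n, so the component count stays at 1.

1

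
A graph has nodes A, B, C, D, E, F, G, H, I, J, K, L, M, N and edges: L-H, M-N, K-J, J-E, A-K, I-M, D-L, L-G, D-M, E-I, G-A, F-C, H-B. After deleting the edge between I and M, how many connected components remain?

I and M are still connected via I-E-J-K-A-G-L-D-M, so the component count stays at 2.

2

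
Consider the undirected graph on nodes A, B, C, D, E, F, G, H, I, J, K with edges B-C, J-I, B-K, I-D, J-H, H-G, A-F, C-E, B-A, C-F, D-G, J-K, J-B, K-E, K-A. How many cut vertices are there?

Removing J increases the component count from 1 to 2, so J is a cut vertex.
By contrast removing B leaves 1 component; it is not a cut vertex. No other vertex is a cut vertex either.

1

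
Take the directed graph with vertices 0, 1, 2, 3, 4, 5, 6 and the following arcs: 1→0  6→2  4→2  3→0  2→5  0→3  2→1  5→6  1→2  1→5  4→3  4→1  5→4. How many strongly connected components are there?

{1, 2, 4, 5, 6} are all mutually reachable — one SCC of size 5.
{0, 3} are all mutually reachable — one SCC of size 2.
That gives 2 strongly connected components.

2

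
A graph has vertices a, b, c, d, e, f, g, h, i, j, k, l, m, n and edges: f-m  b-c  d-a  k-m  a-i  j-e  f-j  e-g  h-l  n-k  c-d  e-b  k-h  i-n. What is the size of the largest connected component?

Starting from a we can reach a, b, c, d, e, f, g, h, i, j, k, l, m, n. That is one component of size 14.
The largest has 14 vertices.

14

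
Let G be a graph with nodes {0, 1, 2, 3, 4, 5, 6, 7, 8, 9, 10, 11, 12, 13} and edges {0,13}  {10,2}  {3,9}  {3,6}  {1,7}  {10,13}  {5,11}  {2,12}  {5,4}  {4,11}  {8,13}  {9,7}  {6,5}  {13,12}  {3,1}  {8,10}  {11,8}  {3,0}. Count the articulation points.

Removing 3 increases the component count from 1 to 2, so 3 is a cut vertex.
By contrast removing 12 leaves 1 component; it is not a cut vertex. No other vertex is a cut vertex either.

1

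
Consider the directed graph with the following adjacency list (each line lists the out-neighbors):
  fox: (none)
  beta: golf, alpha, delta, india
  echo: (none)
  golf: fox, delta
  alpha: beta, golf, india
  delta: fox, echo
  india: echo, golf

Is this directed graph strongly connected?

There is no directed path from delta to beta, so the graph is not strongly connected.

No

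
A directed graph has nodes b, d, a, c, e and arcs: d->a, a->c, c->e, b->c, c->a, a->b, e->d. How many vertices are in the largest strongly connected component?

5

{a, b, c, d, e} are all mutually reachable — one SCC of size 5.
The largest has 5 vertices.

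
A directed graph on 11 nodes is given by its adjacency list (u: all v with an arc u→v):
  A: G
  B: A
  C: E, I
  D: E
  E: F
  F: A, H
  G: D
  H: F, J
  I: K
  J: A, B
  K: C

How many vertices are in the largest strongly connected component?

8

{A, B, D, E, F, G, H, J} are all mutually reachable — one SCC of size 8.
{C, I, K} are all mutually reachable — one SCC of size 3.
The largest has 8 vertices.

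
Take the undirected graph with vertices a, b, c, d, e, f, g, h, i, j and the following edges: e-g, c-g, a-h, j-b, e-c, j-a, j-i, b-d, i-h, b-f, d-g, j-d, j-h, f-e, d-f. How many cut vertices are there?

1

Removing j increases the component count from 1 to 2, so j is a cut vertex.
By contrast removing h leaves 1 component; it is not a cut vertex. No other vertex is a cut vertex either.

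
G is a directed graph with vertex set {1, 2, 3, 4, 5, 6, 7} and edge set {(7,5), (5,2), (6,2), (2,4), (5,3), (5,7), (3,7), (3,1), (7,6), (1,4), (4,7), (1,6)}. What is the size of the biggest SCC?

{1, 2, 3, 4, 5, 6, 7} are all mutually reachable — one SCC of size 7.
The largest has 7 vertices.

7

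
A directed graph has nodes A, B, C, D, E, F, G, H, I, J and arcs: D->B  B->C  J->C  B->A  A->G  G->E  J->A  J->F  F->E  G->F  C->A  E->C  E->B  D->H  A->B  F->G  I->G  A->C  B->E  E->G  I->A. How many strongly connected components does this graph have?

5

{A, B, C, E, F, G} are all mutually reachable — one SCC of size 6.
{J} is an SCC by itself.
{H} is an SCC by itself.
{I} is an SCC by itself.
{D} is an SCC by itself.
That gives 5 strongly connected components.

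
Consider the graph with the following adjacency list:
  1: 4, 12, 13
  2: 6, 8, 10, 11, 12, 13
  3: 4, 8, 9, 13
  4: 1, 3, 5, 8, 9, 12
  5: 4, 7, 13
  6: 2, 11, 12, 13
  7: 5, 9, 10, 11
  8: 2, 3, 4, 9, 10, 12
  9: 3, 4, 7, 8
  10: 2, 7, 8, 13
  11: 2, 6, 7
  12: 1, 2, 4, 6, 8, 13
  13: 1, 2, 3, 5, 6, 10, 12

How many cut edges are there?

0

The edges on the cycle 8-9-4-8 are not bridges since each lies on that cycle.
Every edge lies on some cycle, so there are no bridges.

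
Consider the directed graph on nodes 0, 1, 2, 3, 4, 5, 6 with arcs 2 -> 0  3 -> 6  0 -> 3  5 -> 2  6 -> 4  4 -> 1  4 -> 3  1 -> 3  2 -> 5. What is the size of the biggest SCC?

4

{1, 3, 4, 6} are all mutually reachable — one SCC of size 4.
{2, 5} are all mutually reachable — one SCC of size 2.
{0} is an SCC by itself.
The largest has 4 vertices.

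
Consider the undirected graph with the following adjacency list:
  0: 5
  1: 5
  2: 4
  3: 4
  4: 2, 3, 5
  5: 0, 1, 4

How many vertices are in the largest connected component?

6

Starting from 0 we can reach 0, 1, 2, 3, 4, 5. That is one component of size 6.
The largest has 6 vertices.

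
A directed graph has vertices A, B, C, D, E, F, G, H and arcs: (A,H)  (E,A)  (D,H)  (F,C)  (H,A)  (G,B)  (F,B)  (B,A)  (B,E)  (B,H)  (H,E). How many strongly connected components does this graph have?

{A, E, H} are all mutually reachable — one SCC of size 3.
{D} is an SCC by itself.
{F} is an SCC by itself.
{B} is an SCC by itself.
{C} is an SCC by itself.
(and 1 more singleton SCC)
That gives 6 strongly connected components.

6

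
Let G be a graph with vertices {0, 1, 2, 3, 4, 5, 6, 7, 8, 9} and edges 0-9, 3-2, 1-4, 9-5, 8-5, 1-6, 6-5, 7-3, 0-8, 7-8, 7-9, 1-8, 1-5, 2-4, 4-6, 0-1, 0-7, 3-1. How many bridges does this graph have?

0

The edges on the cycle 1-4-6-1 are not bridges since each lies on that cycle.
Every edge lies on some cycle, so there are no bridges.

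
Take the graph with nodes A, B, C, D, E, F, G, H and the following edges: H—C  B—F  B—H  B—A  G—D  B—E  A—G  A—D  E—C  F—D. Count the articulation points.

1

Removing B increases the component count from 1 to 2, so B is a cut vertex.
By contrast removing H leaves 1 component; it is not a cut vertex. No other vertex is a cut vertex either.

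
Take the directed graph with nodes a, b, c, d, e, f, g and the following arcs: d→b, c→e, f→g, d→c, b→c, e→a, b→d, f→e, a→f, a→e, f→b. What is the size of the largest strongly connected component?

6

{a, b, c, d, e, f} are all mutually reachable — one SCC of size 6.
{g} is an SCC by itself.
The largest has 6 vertices.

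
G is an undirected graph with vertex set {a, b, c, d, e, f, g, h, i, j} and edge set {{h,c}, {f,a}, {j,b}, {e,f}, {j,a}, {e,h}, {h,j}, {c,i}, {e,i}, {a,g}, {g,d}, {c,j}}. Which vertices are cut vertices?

a, g, j

Removing a increases the component count from 1 to 2, so a is a cut vertex.
Removing g increases the component count from 1 to 2, so g is a cut vertex.
Removing j increases the component count from 1 to 2, so j is a cut vertex.
By contrast removing b leaves 1 component; it is not a cut vertex. No other vertex is a cut vertex either.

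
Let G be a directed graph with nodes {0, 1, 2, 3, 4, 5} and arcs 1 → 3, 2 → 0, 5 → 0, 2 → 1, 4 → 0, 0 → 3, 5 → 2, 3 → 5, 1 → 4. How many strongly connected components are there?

1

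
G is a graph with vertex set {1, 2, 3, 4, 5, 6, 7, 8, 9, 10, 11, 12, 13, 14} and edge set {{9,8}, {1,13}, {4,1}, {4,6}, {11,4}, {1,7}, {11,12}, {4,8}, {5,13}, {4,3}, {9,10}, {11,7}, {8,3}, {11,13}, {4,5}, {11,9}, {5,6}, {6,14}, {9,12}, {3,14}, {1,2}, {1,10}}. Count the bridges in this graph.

1

The edges on the cycle 11-4-1-10-9-11 are not bridges since each lies on that cycle.
But removing 2-1 disconnects 2 from 1 — this is a bridge.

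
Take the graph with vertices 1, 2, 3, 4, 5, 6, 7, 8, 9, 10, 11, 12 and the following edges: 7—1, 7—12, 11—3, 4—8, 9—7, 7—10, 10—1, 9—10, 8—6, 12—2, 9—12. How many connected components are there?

4

5 is isolated — a component by itself.
Starting from 3 we can reach 3, 11. That is one component of size 2.
Starting from 4 we can reach 4, 6, 8. That is one component of size 3.
Starting from 1 we can reach 1, 2, 7, 9, 10, 12. That is one component of size 6.
Total: 4 components.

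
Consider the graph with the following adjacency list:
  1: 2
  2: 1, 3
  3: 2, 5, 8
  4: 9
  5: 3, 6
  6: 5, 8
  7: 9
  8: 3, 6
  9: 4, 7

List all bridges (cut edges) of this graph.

The edges on the cycle 6-5-3-8-6 are not bridges since each lies on that cycle.
But removing 2-1 disconnects 2 from 1; removing 3-2 disconnects 3 from 2; removing 4-9 disconnects 4 from 9; removing 7-9 disconnects 7 from 9 — these are bridges.

1-2, 2-3, 4-9, 7-9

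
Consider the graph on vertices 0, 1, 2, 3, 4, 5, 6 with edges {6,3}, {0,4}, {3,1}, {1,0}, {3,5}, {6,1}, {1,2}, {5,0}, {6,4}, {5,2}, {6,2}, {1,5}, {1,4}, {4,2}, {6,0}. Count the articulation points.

Removing 1, for instance, still leaves 1 component. No single vertex removal increases the component count — the graph has no articulation points.

0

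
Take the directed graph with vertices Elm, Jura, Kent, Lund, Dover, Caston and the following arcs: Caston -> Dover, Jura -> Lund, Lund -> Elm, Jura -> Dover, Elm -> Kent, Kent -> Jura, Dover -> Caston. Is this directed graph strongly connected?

No

There is no directed path from Dover to Kent, so the graph is not strongly connected.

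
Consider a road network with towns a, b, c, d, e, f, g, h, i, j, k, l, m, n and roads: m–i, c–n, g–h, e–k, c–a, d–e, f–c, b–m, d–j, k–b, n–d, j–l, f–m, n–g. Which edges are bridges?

a-c, d-j, g-h, g-n, i-m, j-l

The edges on the cycle f-c-n-d-e-k-b-m-f are not bridges since each lies on that cycle.
But removing i–m disconnects i from m; removing g–h disconnects g from h; removing j–l disconnects j from l; removing j–d disconnects j from d — these are bridges.
In total 6 edges are bridges.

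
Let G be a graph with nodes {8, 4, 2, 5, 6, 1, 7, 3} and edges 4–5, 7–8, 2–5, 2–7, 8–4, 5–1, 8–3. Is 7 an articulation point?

No

Deleting 7 leaves 2 components (was 2), so 7 is not a cut vertex.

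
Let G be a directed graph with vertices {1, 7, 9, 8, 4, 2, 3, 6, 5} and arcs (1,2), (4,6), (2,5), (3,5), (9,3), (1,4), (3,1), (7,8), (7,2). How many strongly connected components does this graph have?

9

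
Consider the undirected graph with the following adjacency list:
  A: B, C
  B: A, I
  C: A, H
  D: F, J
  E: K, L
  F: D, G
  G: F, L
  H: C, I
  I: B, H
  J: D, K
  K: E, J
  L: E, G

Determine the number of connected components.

Starting from A we can reach A, B, C, H, I. That is one component of size 5.
Starting from D we can reach D, E, F, G, J, K, L. That is one component of size 7.
Total: 2 components.

2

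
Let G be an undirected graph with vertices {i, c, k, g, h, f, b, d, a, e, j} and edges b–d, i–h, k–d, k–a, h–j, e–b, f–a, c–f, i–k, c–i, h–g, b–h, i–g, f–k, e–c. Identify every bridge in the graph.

h-j

The edges on the cycle f-k-a-f are not bridges since each lies on that cycle.
But removing h–j disconnects h from j — this is a bridge.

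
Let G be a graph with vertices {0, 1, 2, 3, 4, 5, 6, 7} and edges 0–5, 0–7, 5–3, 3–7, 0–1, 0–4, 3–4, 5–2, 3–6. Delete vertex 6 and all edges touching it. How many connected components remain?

With 6 gone, the remaining components are: {0, 1, 2, 3, 4, 5, 7}.
That is 1 component.

1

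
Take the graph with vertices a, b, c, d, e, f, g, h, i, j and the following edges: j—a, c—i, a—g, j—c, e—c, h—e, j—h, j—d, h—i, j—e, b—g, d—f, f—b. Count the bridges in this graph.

The edges on the cycle j-h-i-c-j are not bridges since each lies on that cycle.
Every edge lies on some cycle, so there are no bridges.

0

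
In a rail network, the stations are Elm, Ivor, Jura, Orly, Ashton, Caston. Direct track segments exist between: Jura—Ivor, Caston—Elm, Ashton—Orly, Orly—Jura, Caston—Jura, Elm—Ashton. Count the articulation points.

Removing Jura increases the component count from 1 to 2, so Jura is a cut vertex.
By contrast removing Caston leaves 1 component; it is not a cut vertex. No other vertex is a cut vertex either.

1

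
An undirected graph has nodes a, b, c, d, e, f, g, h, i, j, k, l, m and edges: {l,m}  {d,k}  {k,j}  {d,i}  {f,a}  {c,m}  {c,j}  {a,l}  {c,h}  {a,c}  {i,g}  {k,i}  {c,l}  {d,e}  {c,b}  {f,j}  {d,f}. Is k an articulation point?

No

Deleting k leaves 1 component (was 1) (its neighbors d, i, j remain connected to each other), so k is not a cut vertex.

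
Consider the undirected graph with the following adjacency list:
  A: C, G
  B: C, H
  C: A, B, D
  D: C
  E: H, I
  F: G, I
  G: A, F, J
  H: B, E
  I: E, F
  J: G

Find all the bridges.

C-D, G-J

The edges on the cycle E-H-B-C-A-G-F-I-E are not bridges since each lies on that cycle.
But removing D-C disconnects D from C; removing J-G disconnects J from G — these are bridges.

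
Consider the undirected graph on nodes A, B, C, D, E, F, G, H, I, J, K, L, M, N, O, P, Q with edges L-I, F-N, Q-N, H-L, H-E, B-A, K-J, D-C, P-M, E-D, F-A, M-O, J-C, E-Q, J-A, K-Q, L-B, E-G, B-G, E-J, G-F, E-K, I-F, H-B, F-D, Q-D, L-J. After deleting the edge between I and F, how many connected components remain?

I and F are still connected via I-L-B-G-F, so the component count stays at 2.

2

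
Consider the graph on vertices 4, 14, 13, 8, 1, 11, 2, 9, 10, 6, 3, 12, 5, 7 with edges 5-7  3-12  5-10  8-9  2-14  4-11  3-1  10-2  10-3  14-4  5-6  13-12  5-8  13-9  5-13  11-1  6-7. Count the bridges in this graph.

The edges on the cycle 5-6-7-5 are not bridges since each lies on that cycle.
Every edge lies on some cycle, so there are no bridges.

0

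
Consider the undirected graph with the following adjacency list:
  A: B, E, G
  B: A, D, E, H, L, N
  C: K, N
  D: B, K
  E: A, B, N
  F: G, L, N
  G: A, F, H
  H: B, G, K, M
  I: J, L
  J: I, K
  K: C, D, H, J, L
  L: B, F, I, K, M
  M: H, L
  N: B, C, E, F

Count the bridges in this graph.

The edges on the cycle K-H-G-A-B-D-K are not bridges since each lies on that cycle.
Every edge lies on some cycle, so there are no bridges.

0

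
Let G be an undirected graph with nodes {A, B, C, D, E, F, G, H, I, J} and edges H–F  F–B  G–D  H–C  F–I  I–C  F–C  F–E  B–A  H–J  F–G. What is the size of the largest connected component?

Starting from A we can reach A, B, C, D, E, F, G, H, I, J. That is one component of size 10.
The largest has 10 vertices.

10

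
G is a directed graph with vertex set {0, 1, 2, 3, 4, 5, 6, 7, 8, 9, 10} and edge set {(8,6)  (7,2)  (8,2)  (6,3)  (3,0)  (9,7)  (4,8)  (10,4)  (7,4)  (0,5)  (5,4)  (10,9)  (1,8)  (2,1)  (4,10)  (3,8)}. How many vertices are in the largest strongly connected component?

11

{0, 1, 2, 3, 4, 5, 6, 7, 8, 9, 10} are all mutually reachable — one SCC of size 11.
The largest has 11 vertices.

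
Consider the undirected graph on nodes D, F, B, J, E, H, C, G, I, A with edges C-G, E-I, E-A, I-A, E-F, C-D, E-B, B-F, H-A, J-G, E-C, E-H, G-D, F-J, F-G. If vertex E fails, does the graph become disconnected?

Yes

Deleting E raises the number of components from 1 to 2, so E is a cut vertex.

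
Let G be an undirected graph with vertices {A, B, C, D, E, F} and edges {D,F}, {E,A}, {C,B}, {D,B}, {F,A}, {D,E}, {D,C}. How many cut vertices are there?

1

Removing D increases the component count from 1 to 2, so D is a cut vertex.
By contrast removing A leaves 1 component; it is not a cut vertex. No other vertex is a cut vertex either.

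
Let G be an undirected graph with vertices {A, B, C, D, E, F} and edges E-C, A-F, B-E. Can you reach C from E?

Yes

From E we can reach B, C, E, which includes C.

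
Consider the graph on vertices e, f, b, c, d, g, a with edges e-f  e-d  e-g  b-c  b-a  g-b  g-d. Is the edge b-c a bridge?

Yes

Removing b-c leaves no path between b and c: the component count goes from 1 to 2. So it is a bridge.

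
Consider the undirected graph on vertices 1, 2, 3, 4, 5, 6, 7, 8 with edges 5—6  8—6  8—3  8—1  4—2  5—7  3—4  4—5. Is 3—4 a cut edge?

No

After removing 3—4, the path 3-8-6-5-4 still connects them, so the edge is not a bridge.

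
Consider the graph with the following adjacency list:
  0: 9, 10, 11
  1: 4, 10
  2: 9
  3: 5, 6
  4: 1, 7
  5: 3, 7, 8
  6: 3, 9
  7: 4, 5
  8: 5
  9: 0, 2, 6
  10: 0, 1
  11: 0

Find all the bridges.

0-11, 2-9, 5-8

The edges on the cycle 5-3-6-9-0-10-1-4-7-5 are not bridges since each lies on that cycle.
But removing 11-0 disconnects 11 from 0; removing 5-8 disconnects 5 from 8; removing 2-9 disconnects 2 from 9 — these are bridges.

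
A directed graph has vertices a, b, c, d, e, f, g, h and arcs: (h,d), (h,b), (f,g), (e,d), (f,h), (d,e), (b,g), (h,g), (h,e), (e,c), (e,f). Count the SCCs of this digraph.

5

{d, e, f, h} are all mutually reachable — one SCC of size 4.
{c} is an SCC by itself.
{g} is an SCC by itself.
{a} is an SCC by itself.
{b} is an SCC by itself.
That gives 5 strongly connected components.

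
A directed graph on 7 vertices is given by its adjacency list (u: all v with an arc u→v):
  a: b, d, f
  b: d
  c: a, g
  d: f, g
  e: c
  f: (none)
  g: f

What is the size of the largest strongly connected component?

1

{b} is an SCC by itself.
{e} is an SCC by itself.
{c} is an SCC by itself.
{g} is an SCC by itself.
{f} is an SCC by itself.
(and 2 more singleton SCCs)
The largest has 1 vertex.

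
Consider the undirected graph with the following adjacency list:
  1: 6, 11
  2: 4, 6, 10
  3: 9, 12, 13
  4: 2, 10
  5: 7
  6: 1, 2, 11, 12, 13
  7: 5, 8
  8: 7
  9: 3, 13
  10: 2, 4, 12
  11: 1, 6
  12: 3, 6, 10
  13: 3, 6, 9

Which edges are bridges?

The edges on the cycle 6-11-1-6 are not bridges since each lies on that cycle.
But removing 5-7 disconnects 5 from 7; removing 7-8 disconnects 7 from 8 — these are bridges.

5-7, 7-8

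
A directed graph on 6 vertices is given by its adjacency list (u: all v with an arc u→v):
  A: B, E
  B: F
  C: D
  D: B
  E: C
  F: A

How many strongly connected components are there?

1

{A, B, C, D, E, F} are all mutually reachable — one SCC of size 6.
That gives 1 strongly connected component.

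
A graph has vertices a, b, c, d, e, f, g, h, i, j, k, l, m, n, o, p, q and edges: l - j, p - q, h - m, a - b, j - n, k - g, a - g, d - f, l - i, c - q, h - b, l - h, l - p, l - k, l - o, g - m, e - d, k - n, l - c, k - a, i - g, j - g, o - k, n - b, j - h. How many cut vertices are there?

2

Removing d increases the component count from 2 to 3, so d is a cut vertex.
Removing l increases the component count from 2 to 3, so l is a cut vertex.
By contrast removing i leaves 2 components; it is not a cut vertex. No other vertex is a cut vertex either.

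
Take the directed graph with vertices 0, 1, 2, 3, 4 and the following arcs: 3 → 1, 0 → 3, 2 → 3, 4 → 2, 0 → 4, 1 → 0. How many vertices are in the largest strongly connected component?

{0, 1, 2, 3, 4} are all mutually reachable — one SCC of size 5.
The largest has 5 vertices.

5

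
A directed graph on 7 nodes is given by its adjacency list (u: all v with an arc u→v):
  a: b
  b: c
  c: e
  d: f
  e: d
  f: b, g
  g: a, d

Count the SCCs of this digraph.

{a, b, c, d, e, f, g} are all mutually reachable — one SCC of size 7.
That gives 1 strongly connected component.

1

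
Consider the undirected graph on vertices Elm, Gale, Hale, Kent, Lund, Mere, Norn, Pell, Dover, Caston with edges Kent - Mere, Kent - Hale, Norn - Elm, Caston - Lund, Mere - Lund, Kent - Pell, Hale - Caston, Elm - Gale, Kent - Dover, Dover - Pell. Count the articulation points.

Removing Elm increases the component count from 2 to 3, so Elm is a cut vertex.
Removing Kent increases the component count from 2 to 3, so Kent is a cut vertex.
By contrast removing Pell leaves 2 components; it is not a cut vertex. No other vertex is a cut vertex either.

2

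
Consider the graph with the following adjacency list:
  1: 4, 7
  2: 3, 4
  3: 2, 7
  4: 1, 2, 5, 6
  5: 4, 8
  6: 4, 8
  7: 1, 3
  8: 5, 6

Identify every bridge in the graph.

none

The edges on the cycle 4-6-8-5-4 are not bridges since each lies on that cycle.
Every edge lies on some cycle, so there are no bridges.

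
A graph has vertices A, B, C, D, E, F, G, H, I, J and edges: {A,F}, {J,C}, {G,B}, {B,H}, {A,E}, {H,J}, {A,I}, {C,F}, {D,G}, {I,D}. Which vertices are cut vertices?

A

Removing A increases the component count from 1 to 2, so A is a cut vertex.
By contrast removing I leaves 1 component; it is not a cut vertex. No other vertex is a cut vertex either.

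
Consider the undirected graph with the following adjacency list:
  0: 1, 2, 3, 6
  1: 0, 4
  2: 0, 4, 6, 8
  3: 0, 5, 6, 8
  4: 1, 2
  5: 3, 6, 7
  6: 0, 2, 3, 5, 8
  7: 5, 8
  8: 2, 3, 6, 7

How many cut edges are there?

0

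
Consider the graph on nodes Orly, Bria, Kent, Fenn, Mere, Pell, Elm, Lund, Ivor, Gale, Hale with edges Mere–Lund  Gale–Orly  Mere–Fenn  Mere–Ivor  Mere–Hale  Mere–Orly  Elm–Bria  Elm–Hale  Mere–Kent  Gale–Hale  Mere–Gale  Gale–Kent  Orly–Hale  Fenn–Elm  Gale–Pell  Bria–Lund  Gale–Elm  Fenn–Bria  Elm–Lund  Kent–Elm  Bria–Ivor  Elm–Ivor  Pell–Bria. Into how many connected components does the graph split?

1

Starting from Elm we can reach Elm, Bria, Fenn, Gale, Hale, Ivor, Kent, Lund, Mere, Orly, Pell. That is one component of size 11.
Total: 1 component.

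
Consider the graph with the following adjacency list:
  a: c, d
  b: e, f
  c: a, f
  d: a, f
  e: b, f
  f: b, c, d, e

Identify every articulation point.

Removing f increases the component count from 1 to 2, so f is a cut vertex.
By contrast removing c leaves 1 component; it is not a cut vertex. No other vertex is a cut vertex either.

f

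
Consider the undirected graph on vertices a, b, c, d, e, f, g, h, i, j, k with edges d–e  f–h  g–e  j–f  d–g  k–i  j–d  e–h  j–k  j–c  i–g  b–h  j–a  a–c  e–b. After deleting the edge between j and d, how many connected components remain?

j and d are still connected via j-k-i-g-d, so the component count stays at 1.

1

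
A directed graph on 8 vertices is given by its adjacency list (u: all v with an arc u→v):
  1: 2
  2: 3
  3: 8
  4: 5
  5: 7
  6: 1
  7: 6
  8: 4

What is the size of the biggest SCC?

8

{1, 2, 3, 4, 5, 6, 7, 8} are all mutually reachable — one SCC of size 8.
The largest has 8 vertices.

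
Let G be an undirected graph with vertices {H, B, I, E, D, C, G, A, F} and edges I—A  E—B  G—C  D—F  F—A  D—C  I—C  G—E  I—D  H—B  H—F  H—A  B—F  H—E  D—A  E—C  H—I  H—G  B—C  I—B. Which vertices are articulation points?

Removing H, for instance, still leaves 1 component. No single vertex removal increases the component count — the graph has no articulation points.

none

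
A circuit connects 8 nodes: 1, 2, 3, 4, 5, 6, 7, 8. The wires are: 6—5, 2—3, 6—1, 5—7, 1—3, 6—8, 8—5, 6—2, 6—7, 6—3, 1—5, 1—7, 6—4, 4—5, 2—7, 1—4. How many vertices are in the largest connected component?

8

Starting from 1 we can reach 1, 2, 3, 4, 5, 6, 7, 8. That is one component of size 8.
The largest has 8 vertices.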